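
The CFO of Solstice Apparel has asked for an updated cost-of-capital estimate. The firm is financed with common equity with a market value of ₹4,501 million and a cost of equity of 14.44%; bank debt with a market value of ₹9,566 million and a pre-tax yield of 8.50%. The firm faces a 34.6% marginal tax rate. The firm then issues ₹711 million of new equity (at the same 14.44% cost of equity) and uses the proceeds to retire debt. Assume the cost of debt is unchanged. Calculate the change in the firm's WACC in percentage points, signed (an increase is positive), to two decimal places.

Current WACC:
Total capital V = 4501 + 9566 = 14067.
Equity: weight = 4501/14067 = 0.3200; cost = 14.44%.
Bank debt: weight = 9566/14067 = 0.6800; after-tax cost = 8.5% × (1 − 34.6%) = 5.5590%.
WACC = 0.3200 × 14.4400% + 0.6800 × 5.5590% = 8.4006%.
After the change:
Total capital V = 5212 + 8855 = 14067.
Equity: weight = 5212/14067 = 0.3705; cost = 14.44%.
Bank debt: weight = 8855/14067 = 0.6295; after-tax cost = 8.5% × (1 − 34.6%) = 5.5590%.
WACC = 0.3705 × 14.4400% + 0.6295 × 5.5590% = 8.8495%.
Change in WACC = 8.8495% − 8.4006% = 0.4489 pp.

+0.45 pp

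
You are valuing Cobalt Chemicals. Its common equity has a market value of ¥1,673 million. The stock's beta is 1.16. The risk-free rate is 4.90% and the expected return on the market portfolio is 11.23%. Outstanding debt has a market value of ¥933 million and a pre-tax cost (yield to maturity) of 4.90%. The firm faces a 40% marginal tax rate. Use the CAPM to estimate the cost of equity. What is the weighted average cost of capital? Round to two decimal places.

8.91%

Market risk premium = 11.23% − 4.9% = 6.33%.
Cost of equity via CAPM: Re = 4.9% + 1.16 × 6.33% = 12.2428%.
Total capital V = 1673 + 933 = 2606.
Equity: weight = 1673/2606 = 0.6420; cost = 12.2428%.
Debt: weight = 933/2606 = 0.3580; after-tax cost = 4.9% × (1 − 40%) = 2.9400%.
WACC = 0.6420 × 12.2428% + 0.3580 × 2.9400% = 8.9122%.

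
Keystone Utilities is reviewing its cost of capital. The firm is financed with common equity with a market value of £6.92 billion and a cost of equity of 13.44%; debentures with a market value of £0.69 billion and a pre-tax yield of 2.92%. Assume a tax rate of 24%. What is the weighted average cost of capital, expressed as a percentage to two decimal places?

Total capital V = 6.92 + 0.69 = 7.61.
Equity: weight = 6.92/7.61 = 0.9093; cost = 13.44%.
Debentures: weight = 0.69/7.61 = 0.0907; after-tax cost = 2.92% × (1 − 24%) = 2.2192%.
WACC = 0.9093 × 13.4400% + 0.0907 × 2.2192% = 12.4226%.

12.42%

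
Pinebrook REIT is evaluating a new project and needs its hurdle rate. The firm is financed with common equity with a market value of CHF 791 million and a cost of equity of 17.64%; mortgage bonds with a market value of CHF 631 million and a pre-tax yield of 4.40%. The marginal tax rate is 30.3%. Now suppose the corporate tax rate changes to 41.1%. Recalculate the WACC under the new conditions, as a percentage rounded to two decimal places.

After the change:
Total capital V = 791 + 631 = 1422.
Equity: weight = 791/1422 = 0.5563; cost = 17.64%.
Mortgage bonds: weight = 631/1422 = 0.4437; after-tax cost = 4.4% × (1 − 41.1%) = 2.5916%.
WACC = 0.5563 × 17.6400% + 0.4437 × 2.5916% = 10.9624%.

10.96%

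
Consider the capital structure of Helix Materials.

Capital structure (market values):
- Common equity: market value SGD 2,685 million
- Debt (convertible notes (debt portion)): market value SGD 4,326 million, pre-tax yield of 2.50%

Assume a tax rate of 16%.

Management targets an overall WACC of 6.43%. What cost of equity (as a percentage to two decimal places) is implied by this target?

Total capital V = 2685 + 4326 = 7011.
Equity weight = 2685/7011 = 0.3830.
Convertible notes (debt portion) weight = 4326/7011 = 0.6170.
Debt contribution = 0.6170 × 2.5% × (1 − 16%) = 1.2958%.
Required equity contribution = 6.43% − 1.2958% = 5.1342%.
Re = 5.1342% / 0.3830 = 13.4064%.

13.41%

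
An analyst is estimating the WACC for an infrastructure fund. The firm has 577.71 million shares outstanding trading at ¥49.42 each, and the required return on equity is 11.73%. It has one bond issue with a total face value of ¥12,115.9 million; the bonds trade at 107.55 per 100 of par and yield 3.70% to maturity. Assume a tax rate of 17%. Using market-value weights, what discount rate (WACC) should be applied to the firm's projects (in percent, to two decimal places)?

Market value of equity E = 49.42 × 577.71m = 28550.4282m. Market value of debt D = 12115.9m × 107.55/100 = 13030.65045m.
Total capital V = 28550.4282 + 13030.65045 = 41581.07865.
Equity: weight = 28550.4282/41581.07865 = 0.6866; cost = 11.73%.
Bonds outstanding: weight = 13030.65045/41581.07865 = 0.3134; after-tax cost = 3.7% × (1 − 17%) = 3.0710%.
WACC = 0.6866 × 11.7300% + 0.3134 × 3.0710% = 9.0164%.

9.02%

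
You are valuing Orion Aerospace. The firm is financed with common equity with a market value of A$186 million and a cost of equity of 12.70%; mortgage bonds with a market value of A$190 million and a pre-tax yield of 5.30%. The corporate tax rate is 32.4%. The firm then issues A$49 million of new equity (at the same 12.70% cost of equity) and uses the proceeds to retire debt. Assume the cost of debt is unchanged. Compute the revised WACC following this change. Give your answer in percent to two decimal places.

After the change:
Total capital V = 235 + 141 = 376.
Equity: weight = 235/376 = 0.6250; cost = 12.7%.
Mortgage bonds: weight = 141/376 = 0.3750; after-tax cost = 5.3% × (1 − 32.4%) = 3.5828%.
WACC = 0.6250 × 12.7000% + 0.3750 × 3.5828% = 9.2811%.

9.28%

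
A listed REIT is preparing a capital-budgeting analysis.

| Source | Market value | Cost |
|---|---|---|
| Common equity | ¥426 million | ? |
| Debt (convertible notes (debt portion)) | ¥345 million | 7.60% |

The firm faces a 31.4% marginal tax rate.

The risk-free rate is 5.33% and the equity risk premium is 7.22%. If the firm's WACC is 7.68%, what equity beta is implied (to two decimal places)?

Total capital V = 426 + 345 = 771.
Equity weight = 426/771 = 0.5525.
Convertible notes (debt portion) weight = 345/771 = 0.4475.
Debt contribution = 0.4475 × 7.6% × (1 − 31.4%) = 2.3329%.
Required equity contribution = 7.68% − 2.3329% = 5.3471%  ⇒  Re = 9.6774%.
CAPM: 9.6774% = 5.33% + β × 7.22%  ⇒  β = 0.6021.

0.60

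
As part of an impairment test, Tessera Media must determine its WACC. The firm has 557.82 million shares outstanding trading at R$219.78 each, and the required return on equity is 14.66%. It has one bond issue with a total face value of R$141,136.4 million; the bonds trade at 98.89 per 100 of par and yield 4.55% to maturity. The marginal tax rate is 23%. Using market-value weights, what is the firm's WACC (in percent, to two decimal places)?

Market value of equity E = 219.78 × 557.82m = 122597.6796m. Market value of debt D = 141136.4m × 98.89/100 = 139569.78596m.
Total capital V = 122597.6796 + 139569.78596 = 262167.46556.
Equity: weight = 122597.6796/262167.46556 = 0.4676; cost = 14.66%.
Bonds outstanding: weight = 139569.78596/262167.46556 = 0.5324; after-tax cost = 4.55% × (1 − 23%) = 3.5035%.
WACC = 0.4676 × 14.6600% + 0.5324 × 3.5035% = 8.7206%.

8.72%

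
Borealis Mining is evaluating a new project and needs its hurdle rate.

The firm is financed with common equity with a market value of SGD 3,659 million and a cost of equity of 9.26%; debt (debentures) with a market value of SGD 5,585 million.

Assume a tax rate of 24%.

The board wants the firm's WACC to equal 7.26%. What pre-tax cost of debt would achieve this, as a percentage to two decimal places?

Total capital V = 3659 + 5585 = 9244.
Equity weight = 3659/9244 = 0.3958.
Debentures weight = 5585/9244 = 0.6042.
Equity contribution = 0.3958 × 9.26% = 3.6653%.
Remaining for debt = 7.26% − 3.6653% = 3.5947%.
Rd × (1 − 24%) × 0.6042 = 3.5947%  ⇒  Rd = 7.8286%.

7.83%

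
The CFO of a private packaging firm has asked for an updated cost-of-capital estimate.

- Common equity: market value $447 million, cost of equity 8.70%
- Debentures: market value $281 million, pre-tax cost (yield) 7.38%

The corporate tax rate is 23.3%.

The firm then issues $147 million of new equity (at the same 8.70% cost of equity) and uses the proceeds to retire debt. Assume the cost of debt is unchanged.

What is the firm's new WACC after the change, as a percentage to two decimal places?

After the change:
Total capital V = 594 + 134 = 728.
Equity: weight = 594/728 = 0.8159; cost = 8.7%.
Debentures: weight = 134/728 = 0.1841; after-tax cost = 7.38% × (1 − 23.3%) = 5.6605%.
WACC = 0.8159 × 8.7000% + 0.1841 × 5.6605% = 8.1405%.

8.14%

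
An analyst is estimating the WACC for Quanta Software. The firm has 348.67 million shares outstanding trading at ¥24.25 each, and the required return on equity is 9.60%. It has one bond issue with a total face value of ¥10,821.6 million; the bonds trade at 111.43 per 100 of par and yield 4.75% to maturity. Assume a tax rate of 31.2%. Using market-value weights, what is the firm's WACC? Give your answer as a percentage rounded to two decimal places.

Market value of equity E = 24.25 × 348.67m = 8455.2475m. Market value of debt D = 10821.6m × 111.43/100 = 12058.50888m.
Total capital V = 8455.2475 + 12058.50888 = 20513.75638.
Equity: weight = 8455.2475/20513.75638 = 0.4122; cost = 9.6%.
Bonds outstanding: weight = 12058.50888/20513.75638 = 0.5878; after-tax cost = 4.75% × (1 − 31.2%) = 3.2680%.
WACC = 0.4122 × 9.6000% + 0.5878 × 3.2680% = 5.8779%.

5.88%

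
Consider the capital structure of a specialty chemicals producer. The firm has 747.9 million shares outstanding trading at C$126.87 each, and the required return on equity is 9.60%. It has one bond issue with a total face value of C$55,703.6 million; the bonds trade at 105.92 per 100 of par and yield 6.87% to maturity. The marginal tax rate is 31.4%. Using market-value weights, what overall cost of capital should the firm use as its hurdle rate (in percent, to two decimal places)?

Market value of equity E = 126.87 × 747.9m = 94886.073m. Market value of debt D = 55703.6m × 105.92/100 = 59001.25312m.
Total capital V = 94886.073 + 59001.25312 = 153887.32612.
Equity: weight = 94886.073/153887.32612 = 0.6166; cost = 9.6%.
Bonds outstanding: weight = 59001.25312/153887.32612 = 0.3834; after-tax cost = 6.87% × (1 − 31.4%) = 4.7128%.
WACC = 0.6166 × 9.6000% + 0.3834 × 4.7128% = 7.7262%.

7.73%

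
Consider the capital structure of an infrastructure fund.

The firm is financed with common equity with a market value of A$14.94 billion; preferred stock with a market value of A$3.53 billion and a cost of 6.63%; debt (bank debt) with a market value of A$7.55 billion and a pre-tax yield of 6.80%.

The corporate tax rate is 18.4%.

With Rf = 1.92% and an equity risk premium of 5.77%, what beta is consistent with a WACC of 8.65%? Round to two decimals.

1.52

Total capital V = 14.94 + 3.53 + 7.55 = 26.02.
Equity weight = 14.94/26.02 = 0.5742.
Preferred weight = 3.53/26.02 = 0.1357.
Bank debt weight = 7.55/26.02 = 0.2902.
Debt contribution = 0.2902 × 6.8% × (1 − 18.4%) = 1.6100%.
Preferred contribution = 0.1357 × 6.63% = 0.8995%.
Required equity contribution = 8.65% − 2.5095% = 6.1405%  ⇒  Re = 10.6945%.
CAPM: 10.6945% = 1.92% + β × 5.77%  ⇒  β = 1.5207.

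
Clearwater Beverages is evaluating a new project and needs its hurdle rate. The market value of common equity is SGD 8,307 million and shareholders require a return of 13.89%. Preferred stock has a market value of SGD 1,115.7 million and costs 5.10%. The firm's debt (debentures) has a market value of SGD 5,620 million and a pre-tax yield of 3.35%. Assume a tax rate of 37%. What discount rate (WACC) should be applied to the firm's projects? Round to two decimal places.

8.84%

Total capital V = 8307 + 1115.7 + 5620 = 15042.7.
Equity: weight = 8307/15042.7 = 0.5522; cost = 13.89%.
Preferred: weight = 1115.7/15042.7 = 0.0742; cost = 5.1%.
Debentures: weight = 5620/15042.7 = 0.3736; after-tax cost = 3.35% × (1 − 37%) = 2.1105%.
WACC = 0.5522 × 13.8900% + 0.0742 × 5.1000% + 0.3736 × 2.1105% = 8.8372%.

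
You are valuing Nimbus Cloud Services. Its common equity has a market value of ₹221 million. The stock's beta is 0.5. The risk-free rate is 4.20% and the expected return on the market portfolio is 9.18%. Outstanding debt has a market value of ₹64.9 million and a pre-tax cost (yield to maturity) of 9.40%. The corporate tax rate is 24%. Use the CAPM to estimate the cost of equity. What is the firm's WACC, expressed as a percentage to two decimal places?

Market risk premium = 9.18% − 4.2% = 4.98%.
Cost of equity via CAPM: Re = 4.2% + 0.5 × 4.98% = 6.6900%.
Total capital V = 221 + 64.9 = 285.9.
Equity: weight = 221/285.9 = 0.7730; cost = 6.69%.
Debt: weight = 64.9/285.9 = 0.2270; after-tax cost = 9.4% × (1 − 24%) = 7.1440%.
WACC = 0.7730 × 6.6900% + 0.2270 × 7.1440% = 6.7931%.

6.79%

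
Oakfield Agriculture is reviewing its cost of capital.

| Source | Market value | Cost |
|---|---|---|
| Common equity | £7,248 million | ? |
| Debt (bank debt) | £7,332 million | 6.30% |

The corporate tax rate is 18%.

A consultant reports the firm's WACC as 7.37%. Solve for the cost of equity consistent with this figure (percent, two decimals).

Total capital V = 7248 + 7332 = 14580.
Equity weight = 7248/14580 = 0.4971.
Bank debt weight = 7332/14580 = 0.5029.
Debt contribution = 0.5029 × 6.3% × (1 − 18%) = 2.5979%.
Required equity contribution = 7.37% − 2.5979% = 4.7721%.
Re = 4.7721% / 0.4971 = 9.5995%.

9.60%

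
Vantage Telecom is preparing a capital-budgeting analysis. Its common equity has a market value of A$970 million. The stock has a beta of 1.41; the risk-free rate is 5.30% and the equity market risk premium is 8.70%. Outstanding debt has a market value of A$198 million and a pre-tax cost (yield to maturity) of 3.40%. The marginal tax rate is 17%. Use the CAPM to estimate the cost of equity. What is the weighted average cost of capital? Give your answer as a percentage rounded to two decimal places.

Cost of equity via CAPM: Re = 5.3% + 1.41 × 8.7% = 17.5670%.
Total capital V = 970 + 198 = 1168.
Equity: weight = 970/1168 = 0.8305; cost = 17.567%.
Debt: weight = 198/1168 = 0.1695; after-tax cost = 3.4% × (1 − 17%) = 2.8220%.
WACC = 0.8305 × 17.5670% + 0.1695 × 2.8220% = 15.0674%.

15.07%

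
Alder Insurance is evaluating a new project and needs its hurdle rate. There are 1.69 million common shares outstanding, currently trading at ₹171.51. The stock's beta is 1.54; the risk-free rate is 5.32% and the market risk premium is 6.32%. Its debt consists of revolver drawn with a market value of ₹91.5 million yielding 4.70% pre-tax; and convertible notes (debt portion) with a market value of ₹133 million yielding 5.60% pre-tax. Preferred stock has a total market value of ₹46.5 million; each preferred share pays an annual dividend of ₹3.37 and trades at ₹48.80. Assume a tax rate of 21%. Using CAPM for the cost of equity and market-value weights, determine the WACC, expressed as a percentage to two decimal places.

10.01%

Cost of equity via CAPM: Re = 5.32% + 1.54 × 6.32% = 15.0528%.
Cost of preferred: Rp = 3.37 / 48.8 = 6.9057%.
Market value of equity E = 171.51 × 1.69m = 289.8519m.
Total capital V = 289.8519 + 46.5 + 91.5 + 133 = 560.8519.
Equity: weight = 289.8519/560.8519 = 0.5168; cost = 15.0528%.
Preferred: weight = 46.5/560.8519 = 0.0829; cost = 6.9057%.
Revolver drawn: weight = 91.5/560.8519 = 0.1631; after-tax cost = 4.7% × (1 − 21%) = 3.7130%.
Convertible notes (debt portion): weight = 133/560.8519 = 0.2371; after-tax cost = 5.6% × (1 − 21%) = 4.4240%.
WACC = 0.5168 × 15.0528% + 0.0829 × 6.9057% + 0.1631 × 3.7130% + 0.2371 × 4.4240% = 10.0068%.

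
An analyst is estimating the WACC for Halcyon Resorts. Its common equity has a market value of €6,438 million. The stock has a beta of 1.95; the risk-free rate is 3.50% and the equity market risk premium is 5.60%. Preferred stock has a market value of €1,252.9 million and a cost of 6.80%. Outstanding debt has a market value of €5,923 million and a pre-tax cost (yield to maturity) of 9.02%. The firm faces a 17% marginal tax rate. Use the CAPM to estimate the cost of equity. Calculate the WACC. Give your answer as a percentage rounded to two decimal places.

Cost of equity via CAPM: Re = 3.5% + 1.95 × 5.6% = 14.4200%.
Total capital V = 6438 + 1252.9 + 5923 = 13613.9.
Equity: weight = 6438/13613.9 = 0.4729; cost = 14.42%.
Preferred: weight = 1252.9/13613.9 = 0.0920; cost = 6.8%.
Debt: weight = 5923/13613.9 = 0.4351; after-tax cost = 9.02% × (1 − 17%) = 7.4866%.
WACC = 0.4729 × 14.4200% + 0.0920 × 6.8000% + 0.4351 × 7.4866% = 10.7022%.

10.70%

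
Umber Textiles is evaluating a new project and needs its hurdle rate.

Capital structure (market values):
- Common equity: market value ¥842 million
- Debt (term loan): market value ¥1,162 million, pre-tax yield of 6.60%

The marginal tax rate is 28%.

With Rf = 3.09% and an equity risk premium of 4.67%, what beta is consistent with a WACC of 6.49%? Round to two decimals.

1.24

Total capital V = 842 + 1162 = 2004.
Equity weight = 842/2004 = 0.4202.
Term loan weight = 1162/2004 = 0.5798.
Debt contribution = 0.5798 × 6.6% × (1 − 28%) = 2.7554%.
Required equity contribution = 6.49% − 2.7554% = 3.7346%  ⇒  Re = 8.8885%.
CAPM: 8.8885% = 3.09% + β × 4.67%  ⇒  β = 1.2417.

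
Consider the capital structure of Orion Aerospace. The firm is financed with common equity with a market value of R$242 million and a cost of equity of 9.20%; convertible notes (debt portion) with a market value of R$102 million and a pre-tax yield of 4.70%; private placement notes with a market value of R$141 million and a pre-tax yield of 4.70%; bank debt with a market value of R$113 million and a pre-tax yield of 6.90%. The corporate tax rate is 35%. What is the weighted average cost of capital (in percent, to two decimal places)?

5.81%

Total capital V = 242 + 102 + 141 + 113 = 598.
Equity: weight = 242/598 = 0.4047; cost = 9.2%.
Convertible notes (debt portion): weight = 102/598 = 0.1706; after-tax cost = 4.7% × (1 − 35%) = 3.0550%.
Private placement notes: weight = 141/598 = 0.2358; after-tax cost = 4.7% × (1 − 35%) = 3.0550%.
Bank debt: weight = 113/598 = 0.1890; after-tax cost = 6.9% × (1 − 35%) = 4.4850%.
WACC = 0.4047 × 9.2000% + 0.1706 × 3.0550% + 0.2358 × 3.0550% + 0.1890 × 4.4850% = 5.8120%.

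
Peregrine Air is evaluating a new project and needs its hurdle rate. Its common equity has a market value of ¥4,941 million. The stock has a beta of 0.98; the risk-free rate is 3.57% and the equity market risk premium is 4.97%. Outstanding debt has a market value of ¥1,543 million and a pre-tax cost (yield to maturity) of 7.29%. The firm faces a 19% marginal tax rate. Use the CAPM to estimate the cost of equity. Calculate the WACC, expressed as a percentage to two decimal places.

Cost of equity via CAPM: Re = 3.57% + 0.98 × 4.97% = 8.4406%.
Total capital V = 4941 + 1543 = 6484.
Equity: weight = 4941/6484 = 0.7620; cost = 8.4406%.
Debt: weight = 1543/6484 = 0.2380; after-tax cost = 7.29% × (1 − 19%) = 5.9049%.
WACC = 0.7620 × 8.4406% + 0.2380 × 5.9049% = 7.8372%.

7.84%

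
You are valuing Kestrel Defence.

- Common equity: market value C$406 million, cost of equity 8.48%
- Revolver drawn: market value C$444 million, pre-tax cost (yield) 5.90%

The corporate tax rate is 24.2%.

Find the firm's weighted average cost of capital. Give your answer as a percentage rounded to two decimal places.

Total capital V = 406 + 444 = 850.
Equity: weight = 406/850 = 0.4776; cost = 8.48%.
Revolver drawn: weight = 444/850 = 0.5224; after-tax cost = 5.9% × (1 − 24.2%) = 4.4722%.
WACC = 0.4776 × 8.4800% + 0.5224 × 4.4722% = 6.3865%.

6.39%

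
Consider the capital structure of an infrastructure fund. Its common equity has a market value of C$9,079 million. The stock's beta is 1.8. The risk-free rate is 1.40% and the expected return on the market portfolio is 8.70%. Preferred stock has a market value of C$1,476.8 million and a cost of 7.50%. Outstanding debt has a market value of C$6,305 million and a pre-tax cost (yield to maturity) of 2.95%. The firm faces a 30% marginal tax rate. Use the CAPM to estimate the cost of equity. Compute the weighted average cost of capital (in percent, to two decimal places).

9.26%

Market risk premium = 8.7% − 1.4% = 7.3%.
Cost of equity via CAPM: Re = 1.4% + 1.8 × 7.3% = 14.5400%.
Total capital V = 9079 + 1476.8 + 6305 = 16860.8.
Equity: weight = 9079/16860.8 = 0.5385; cost = 14.54%.
Preferred: weight = 1476.8/16860.8 = 0.0876; cost = 7.5%.
Debt: weight = 6305/16860.8 = 0.3739; after-tax cost = 2.95% × (1 − 30%) = 2.0650%.
WACC = 0.5385 × 14.5400% + 0.0876 × 7.5000% + 0.3739 × 2.0650% = 9.2584%.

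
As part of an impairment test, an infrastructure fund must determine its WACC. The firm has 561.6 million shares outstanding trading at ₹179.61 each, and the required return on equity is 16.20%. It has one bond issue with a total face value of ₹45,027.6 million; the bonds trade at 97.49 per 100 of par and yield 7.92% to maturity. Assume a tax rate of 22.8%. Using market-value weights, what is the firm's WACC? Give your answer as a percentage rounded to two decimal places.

Market value of equity E = 179.61 × 561.6m = 100868.976m. Market value of debt D = 45027.6m × 97.49/100 = 43897.40724m.
Total capital V = 100868.976 + 43897.40724 = 144766.38324.
Equity: weight = 100868.976/144766.38324 = 0.6968; cost = 16.2%.
Bonds outstanding: weight = 43897.40724/144766.38324 = 0.3032; after-tax cost = 7.92% × (1 − 22.8%) = 6.1142%.
WACC = 0.6968 × 16.2000% + 0.3032 × 6.1142% = 13.1417%.

13.14%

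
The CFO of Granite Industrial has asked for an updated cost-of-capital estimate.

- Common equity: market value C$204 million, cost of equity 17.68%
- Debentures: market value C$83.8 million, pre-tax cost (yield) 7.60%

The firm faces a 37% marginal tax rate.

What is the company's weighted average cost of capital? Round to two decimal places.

13.93%

Total capital V = 204 + 83.8 = 287.8.
Equity: weight = 204/287.8 = 0.7088; cost = 17.68%.
Debentures: weight = 83.8/287.8 = 0.2912; after-tax cost = 7.6% × (1 − 37%) = 4.7880%.
WACC = 0.7088 × 17.6800% + 0.2912 × 4.7880% = 13.9262%.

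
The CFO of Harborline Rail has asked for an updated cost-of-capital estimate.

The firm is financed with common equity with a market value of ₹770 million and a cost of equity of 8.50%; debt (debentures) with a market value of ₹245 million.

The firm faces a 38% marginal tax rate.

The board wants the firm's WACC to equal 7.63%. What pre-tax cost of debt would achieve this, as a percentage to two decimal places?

7.90%

Total capital V = 770 + 245 = 1015.
Equity weight = 770/1015 = 0.7586.
Debentures weight = 245/1015 = 0.2414.
Equity contribution = 0.7586 × 8.5% = 6.4483%.
Remaining for debt = 7.63% − 6.4483% = 1.1817%.
Rd × (1 − 38%) × 0.2414 = 1.1817%  ⇒  Rd = 7.8963%.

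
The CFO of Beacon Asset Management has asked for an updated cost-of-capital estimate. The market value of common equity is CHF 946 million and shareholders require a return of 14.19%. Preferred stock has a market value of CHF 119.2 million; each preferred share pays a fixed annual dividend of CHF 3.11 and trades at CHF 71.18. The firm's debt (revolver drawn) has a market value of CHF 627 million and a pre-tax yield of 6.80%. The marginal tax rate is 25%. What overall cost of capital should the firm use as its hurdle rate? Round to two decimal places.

10.13%

Cost of preferred: Rp = 3.11 / 71.18 = 4.3692%.
Total capital V = 946 + 119.2 + 627 = 1692.2.
Equity: weight = 946/1692.2 = 0.5590; cost = 14.19%.
Preferred: weight = 119.2/1692.2 = 0.0704; cost = 4.3692%.
Revolver drawn: weight = 627/1692.2 = 0.3705; after-tax cost = 6.8% × (1 − 25%) = 5.1000%.
WACC = 0.5590 × 14.1900% + 0.0704 × 4.3692% + 0.3705 × 5.1000% = 10.1302%.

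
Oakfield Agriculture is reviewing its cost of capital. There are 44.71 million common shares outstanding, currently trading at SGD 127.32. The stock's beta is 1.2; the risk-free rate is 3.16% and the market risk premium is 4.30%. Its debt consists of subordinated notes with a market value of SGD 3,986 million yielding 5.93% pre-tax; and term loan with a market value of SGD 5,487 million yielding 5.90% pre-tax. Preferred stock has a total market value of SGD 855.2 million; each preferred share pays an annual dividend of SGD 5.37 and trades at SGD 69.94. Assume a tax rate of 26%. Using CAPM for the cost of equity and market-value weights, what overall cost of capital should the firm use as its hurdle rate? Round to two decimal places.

5.95%

Cost of equity via CAPM: Re = 3.16% + 1.2 × 4.3% = 8.3200%.
Cost of preferred: Rp = 5.37 / 69.94 = 7.6780%.
Market value of equity E = 127.32 × 44.71m = 5692.4772m.
Total capital V = 5692.4772 + 855.2 + 3986 + 5487 = 16020.6772.
Equity: weight = 5692.4772/16020.6772 = 0.3553; cost = 8.32%.
Preferred: weight = 855.2/16020.6772 = 0.0534; cost = 7.678%.
Subordinated notes: weight = 3986/16020.6772 = 0.2488; after-tax cost = 5.93% × (1 − 26%) = 4.3882%.
Term loan: weight = 5487/16020.6772 = 0.3425; after-tax cost = 5.9% × (1 − 26%) = 4.3660%.
WACC = 0.3553 × 8.3200% + 0.0534 × 7.6780% + 0.2488 × 4.3882% + 0.3425 × 4.3660% = 5.9533%.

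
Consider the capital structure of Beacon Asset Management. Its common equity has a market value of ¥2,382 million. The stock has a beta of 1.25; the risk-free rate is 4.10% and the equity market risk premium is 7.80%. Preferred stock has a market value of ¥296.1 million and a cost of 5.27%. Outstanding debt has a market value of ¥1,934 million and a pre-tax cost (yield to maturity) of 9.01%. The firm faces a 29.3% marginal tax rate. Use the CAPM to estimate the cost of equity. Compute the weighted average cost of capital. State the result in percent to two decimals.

Cost of equity via CAPM: Re = 4.1% + 1.25 × 7.8% = 13.8500%.
Total capital V = 2382 + 296.1 + 1934 = 4612.1.
Equity: weight = 2382/4612.1 = 0.5165; cost = 13.85%.
Preferred: weight = 296.1/4612.1 = 0.0642; cost = 5.27%.
Debt: weight = 1934/4612.1 = 0.4193; after-tax cost = 9.01% × (1 − 29.3%) = 6.3701%.
WACC = 0.5165 × 13.8500% + 0.0642 × 5.2700% + 0.4193 × 6.3701% = 10.1626%.

10.16%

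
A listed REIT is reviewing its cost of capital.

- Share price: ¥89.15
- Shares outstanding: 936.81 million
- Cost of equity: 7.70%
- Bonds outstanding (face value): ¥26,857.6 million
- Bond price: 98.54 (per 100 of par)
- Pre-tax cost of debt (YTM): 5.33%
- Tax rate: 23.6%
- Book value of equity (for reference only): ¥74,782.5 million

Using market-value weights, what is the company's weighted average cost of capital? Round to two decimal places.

Market value of equity E = 89.15 × 936.81m = 83516.6115m. Market value of debt D = 26857.6m × 98.54/100 = 26465.47904m.
Total capital V = 83516.6115 + 26465.47904 = 109982.09054.
Equity: weight = 83516.6115/109982.09054 = 0.7594; cost = 7.7%.
Bonds outstanding: weight = 26465.47904/109982.09054 = 0.2406; after-tax cost = 5.33% × (1 − 23.6%) = 4.0721%.
WACC = 0.7594 × 7.7000% + 0.2406 × 4.0721% = 6.8270%.

6.83%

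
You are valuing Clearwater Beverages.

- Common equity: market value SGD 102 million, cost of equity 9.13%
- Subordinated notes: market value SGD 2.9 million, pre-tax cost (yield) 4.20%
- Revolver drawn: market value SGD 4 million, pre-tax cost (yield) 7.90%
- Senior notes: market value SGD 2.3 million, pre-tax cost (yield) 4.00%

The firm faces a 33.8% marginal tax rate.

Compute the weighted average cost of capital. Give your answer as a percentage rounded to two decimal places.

Total capital V = 102 + 2.9 + 4 + 2.3 = 111.2.
Equity: weight = 102/111.2 = 0.9173; cost = 9.13%.
Subordinated notes: weight = 2.9/111.2 = 0.0261; after-tax cost = 4.2% × (1 − 33.8%) = 2.7804%.
Revolver drawn: weight = 4/111.2 = 0.0360; after-tax cost = 7.9% × (1 − 33.8%) = 5.2298%.
Senior notes: weight = 2.3/111.2 = 0.0207; after-tax cost = 4% × (1 − 33.8%) = 2.6480%.
WACC = 0.9173 × 9.1300% + 0.0261 × 2.7804% + 0.0360 × 5.2298% + 0.0207 × 2.6480% = 8.6900%.

8.69%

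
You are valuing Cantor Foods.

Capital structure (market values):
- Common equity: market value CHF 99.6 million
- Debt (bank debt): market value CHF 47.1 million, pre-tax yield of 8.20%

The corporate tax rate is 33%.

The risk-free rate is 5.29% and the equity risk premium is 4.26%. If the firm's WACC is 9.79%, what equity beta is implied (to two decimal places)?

1.53

Total capital V = 99.6 + 47.1 = 146.7.
Equity weight = 99.6/146.7 = 0.6789.
Bank debt weight = 47.1/146.7 = 0.3211.
Debt contribution = 0.3211 × 8.2% × (1 − 33%) = 1.7639%.
Required equity contribution = 9.79% − 1.7639% = 8.0261%  ⇒  Re = 11.8215%.
CAPM: 11.8215% = 5.29% + β × 4.26%  ⇒  β = 1.5332.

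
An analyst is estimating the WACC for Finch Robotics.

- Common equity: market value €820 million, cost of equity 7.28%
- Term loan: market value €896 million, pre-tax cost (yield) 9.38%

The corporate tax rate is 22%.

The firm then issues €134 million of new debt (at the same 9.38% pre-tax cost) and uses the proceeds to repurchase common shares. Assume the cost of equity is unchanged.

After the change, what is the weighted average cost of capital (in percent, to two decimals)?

After the change:
Total capital V = 686 + 1030 = 1716.
Equity: weight = 686/1716 = 0.3998; cost = 7.28%.
Term loan: weight = 1030/1716 = 0.6002; after-tax cost = 9.38% × (1 − 22%) = 7.3164%.
WACC = 0.3998 × 7.2800% + 0.6002 × 7.3164% = 7.3018%.

7.30%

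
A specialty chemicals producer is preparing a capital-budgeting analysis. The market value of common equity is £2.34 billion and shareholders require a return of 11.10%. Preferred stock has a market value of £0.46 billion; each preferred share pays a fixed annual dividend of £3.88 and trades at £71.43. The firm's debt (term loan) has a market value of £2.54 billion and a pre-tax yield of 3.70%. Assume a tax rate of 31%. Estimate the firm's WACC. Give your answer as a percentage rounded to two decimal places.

Cost of preferred: Rp = 3.88 / 71.43 = 5.4319%.
Total capital V = 2.34 + 0.46 + 2.54 = 5.34.
Equity: weight = 2.34/5.34 = 0.4382; cost = 11.1%.
Preferred: weight = 0.46/5.34 = 0.0861; cost = 5.4319%.
Term loan: weight = 2.54/5.34 = 0.4757; after-tax cost = 3.7% × (1 − 31%) = 2.5530%.
WACC = 0.4382 × 11.1000% + 0.0861 × 5.4319% + 0.4757 × 2.5530% = 6.5463%.

6.55%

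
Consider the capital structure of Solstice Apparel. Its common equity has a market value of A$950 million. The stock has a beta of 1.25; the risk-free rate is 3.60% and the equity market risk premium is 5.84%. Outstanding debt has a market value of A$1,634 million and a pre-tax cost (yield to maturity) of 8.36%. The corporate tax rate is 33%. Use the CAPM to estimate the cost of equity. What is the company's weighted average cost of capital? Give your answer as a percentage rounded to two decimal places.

Cost of equity via CAPM: Re = 3.6% + 1.25 × 5.84% = 10.9000%.
Total capital V = 950 + 1634 = 2584.
Equity: weight = 950/2584 = 0.3676; cost = 10.9%.
Debt: weight = 1634/2584 = 0.6324; after-tax cost = 8.36% × (1 − 33%) = 5.6012%.
WACC = 0.3676 × 10.9000% + 0.6324 × 5.6012% = 7.5493%.

7.55%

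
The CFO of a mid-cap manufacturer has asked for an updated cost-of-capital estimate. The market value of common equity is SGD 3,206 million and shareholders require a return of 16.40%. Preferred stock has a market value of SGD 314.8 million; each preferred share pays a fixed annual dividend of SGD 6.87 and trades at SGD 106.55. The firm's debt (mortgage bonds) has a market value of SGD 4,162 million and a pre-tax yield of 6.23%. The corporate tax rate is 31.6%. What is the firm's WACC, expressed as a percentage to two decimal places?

9.42%

Cost of preferred: Rp = 6.87 / 106.55 = 6.4477%.
Total capital V = 3206 + 314.8 + 4162 = 7682.8.
Equity: weight = 3206/7682.8 = 0.4173; cost = 16.4%.
Preferred: weight = 314.8/7682.8 = 0.0410; cost = 6.4477%.
Mortgage bonds: weight = 4162/7682.8 = 0.5417; after-tax cost = 6.23% × (1 − 31.6%) = 4.2613%.
WACC = 0.4173 × 16.4000% + 0.0410 × 6.4477% + 0.5417 × 4.2613% = 9.4163%.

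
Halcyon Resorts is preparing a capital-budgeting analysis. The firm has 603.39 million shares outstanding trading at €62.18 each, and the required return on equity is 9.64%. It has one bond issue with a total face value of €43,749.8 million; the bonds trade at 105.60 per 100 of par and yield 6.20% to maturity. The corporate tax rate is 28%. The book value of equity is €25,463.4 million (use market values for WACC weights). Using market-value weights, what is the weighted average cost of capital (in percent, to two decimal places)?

Market value of equity E = 62.18 × 603.39m = 37518.7902m. Market value of debt D = 43749.8m × 105.6/100 = 46199.7888m.
Total capital V = 37518.7902 + 46199.7888 = 83718.579.
Equity: weight = 37518.7902/83718.579 = 0.4482; cost = 9.64%.
Bonds outstanding: weight = 46199.7888/83718.579 = 0.5518; after-tax cost = 6.2% × (1 − 28%) = 4.4640%.
WACC = 0.4482 × 9.6400% + 0.5518 × 4.4640% = 6.7836%.

6.78%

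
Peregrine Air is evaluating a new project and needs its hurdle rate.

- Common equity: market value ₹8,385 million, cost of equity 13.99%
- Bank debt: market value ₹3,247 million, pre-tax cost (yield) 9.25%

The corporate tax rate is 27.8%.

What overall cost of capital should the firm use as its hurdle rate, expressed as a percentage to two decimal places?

11.95%

Total capital V = 8385 + 3247 = 11632.
Equity: weight = 8385/11632 = 0.7209; cost = 13.99%.
Bank debt: weight = 3247/11632 = 0.2791; after-tax cost = 9.25% × (1 − 27.8%) = 6.6785%.
WACC = 0.7209 × 13.9900% + 0.2791 × 6.6785% = 11.9490%.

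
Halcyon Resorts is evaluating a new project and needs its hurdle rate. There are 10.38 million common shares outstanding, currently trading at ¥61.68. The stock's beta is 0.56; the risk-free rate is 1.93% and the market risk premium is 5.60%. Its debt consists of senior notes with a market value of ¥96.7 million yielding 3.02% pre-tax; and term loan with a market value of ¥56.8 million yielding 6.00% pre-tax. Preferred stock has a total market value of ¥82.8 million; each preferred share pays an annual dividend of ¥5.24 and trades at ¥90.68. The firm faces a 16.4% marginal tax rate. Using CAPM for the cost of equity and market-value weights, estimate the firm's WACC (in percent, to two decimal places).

Cost of equity via CAPM: Re = 1.93% + 0.56 × 5.6% = 5.0660%.
Cost of preferred: Rp = 5.24 / 90.68 = 5.7786%.
Market value of equity E = 61.68 × 10.38m = 640.2384m.
Total capital V = 640.2384 + 82.8 + 96.7 + 56.8 = 876.5384.
Equity: weight = 640.2384/876.5384 = 0.7304; cost = 5.066%.
Preferred: weight = 82.8/876.5384 = 0.0945; cost = 5.7786%.
Senior notes: weight = 96.7/876.5384 = 0.1103; after-tax cost = 3.02% × (1 − 16.4%) = 2.5247%.
Term loan: weight = 56.8/876.5384 = 0.0648; after-tax cost = 6% × (1 − 16.4%) = 5.0160%.
WACC = 0.7304 × 5.0660% + 0.0945 × 5.7786% + 0.1103 × 2.5247% + 0.0648 × 5.0160% = 4.8497%.

4.85%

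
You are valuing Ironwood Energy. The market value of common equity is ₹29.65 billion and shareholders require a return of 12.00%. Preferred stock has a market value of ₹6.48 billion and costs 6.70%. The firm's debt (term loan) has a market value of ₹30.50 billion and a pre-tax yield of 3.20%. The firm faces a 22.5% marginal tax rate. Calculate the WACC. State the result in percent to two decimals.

7.13%

Total capital V = 29.65 + 6.48 + 30.5 = 66.63.
Equity: weight = 29.65/66.63 = 0.4450; cost = 12%.
Preferred: weight = 6.48/66.63 = 0.0973; cost = 6.7%.
Term loan: weight = 30.5/66.63 = 0.4578; after-tax cost = 3.2% × (1 − 22.5%) = 2.4800%.
WACC = 0.4450 × 12.0000% + 0.0973 × 6.7000% + 0.4578 × 2.4800% = 7.1268%.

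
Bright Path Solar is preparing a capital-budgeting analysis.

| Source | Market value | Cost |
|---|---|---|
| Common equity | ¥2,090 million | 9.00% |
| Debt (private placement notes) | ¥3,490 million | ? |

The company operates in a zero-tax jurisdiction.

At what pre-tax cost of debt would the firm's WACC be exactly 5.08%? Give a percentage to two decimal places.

Total capital V = 2090 + 3490 = 5580.
Equity weight = 2090/5580 = 0.3746.
Private placement notes weight = 3490/5580 = 0.6254.
Equity contribution = 0.3746 × 9% = 3.3710%.
Remaining for debt = 5.08% − 3.3710% = 1.7090%.
Rd × (1 − 0%) × 0.6254 = 1.7090%  ⇒  Rd = 2.7325%.

2.73%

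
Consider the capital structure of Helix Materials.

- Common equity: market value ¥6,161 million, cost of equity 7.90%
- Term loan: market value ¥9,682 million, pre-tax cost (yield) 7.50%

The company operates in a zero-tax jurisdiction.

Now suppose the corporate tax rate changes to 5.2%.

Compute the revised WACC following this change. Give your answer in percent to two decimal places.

After the change:
Total capital V = 6161 + 9682 = 15843.
Equity: weight = 6161/15843 = 0.3889; cost = 7.9%.
Term loan: weight = 9682/15843 = 0.6111; after-tax cost = 7.5% × (1 − 5.2%) = 7.1100%.
WACC = 0.3889 × 7.9000% + 0.6111 × 7.1100% = 7.4172%.

7.42%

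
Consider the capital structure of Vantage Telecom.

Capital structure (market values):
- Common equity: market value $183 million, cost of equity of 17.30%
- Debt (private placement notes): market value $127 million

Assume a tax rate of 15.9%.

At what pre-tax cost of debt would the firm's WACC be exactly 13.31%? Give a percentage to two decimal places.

8.99%

Total capital V = 183 + 127 = 310.
Equity weight = 183/310 = 0.5903.
Private placement notes weight = 127/310 = 0.4097.
Equity contribution = 0.5903 × 17.3% = 10.2126%.
Remaining for debt = 13.31% − 10.2126% = 3.0974%.
Rd × (1 − 15.9%) × 0.4097 = 3.0974%  ⇒  Rd = 8.9900%.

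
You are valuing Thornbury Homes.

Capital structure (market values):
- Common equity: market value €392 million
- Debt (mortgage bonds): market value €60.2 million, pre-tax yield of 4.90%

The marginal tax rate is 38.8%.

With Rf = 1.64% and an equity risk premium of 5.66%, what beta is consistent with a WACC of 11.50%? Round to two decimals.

Total capital V = 392 + 60.2 = 452.2.
Equity weight = 392/452.2 = 0.8669.
Mortgage bonds weight = 60.2/452.2 = 0.1331.
Debt contribution = 0.1331 × 4.9% × (1 − 38.8%) = 0.3992%.
Required equity contribution = 11.5% − 0.3992% = 11.1008%  ⇒  Re = 12.8055%.
CAPM: 12.8055% = 1.64% + β × 5.66%  ⇒  β = 1.9727.

1.97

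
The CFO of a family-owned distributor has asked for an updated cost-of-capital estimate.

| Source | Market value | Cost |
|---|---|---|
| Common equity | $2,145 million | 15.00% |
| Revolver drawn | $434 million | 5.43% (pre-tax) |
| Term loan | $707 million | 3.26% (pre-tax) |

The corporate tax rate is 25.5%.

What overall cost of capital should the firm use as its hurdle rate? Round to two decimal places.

Total capital V = 2145 + 434 + 707 = 3286.
Equity: weight = 2145/3286 = 0.6528; cost = 15%.
Revolver drawn: weight = 434/3286 = 0.1321; after-tax cost = 5.43% × (1 − 25.5%) = 4.0454%.
Term loan: weight = 707/3286 = 0.2152; after-tax cost = 3.26% × (1 − 25.5%) = 2.4287%.
WACC = 0.6528 × 15.0000% + 0.1321 × 4.0454% + 0.2152 × 2.4287% = 10.8484%.

10.85%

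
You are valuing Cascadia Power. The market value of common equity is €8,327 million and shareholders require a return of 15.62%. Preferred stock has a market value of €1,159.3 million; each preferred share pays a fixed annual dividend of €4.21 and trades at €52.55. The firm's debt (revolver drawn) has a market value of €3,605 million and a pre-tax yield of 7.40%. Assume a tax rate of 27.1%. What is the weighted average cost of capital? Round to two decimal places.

12.13%

Cost of preferred: Rp = 4.21 / 52.55 = 8.0114%.
Total capital V = 8327 + 1159.3 + 3605 = 13091.3.
Equity: weight = 8327/13091.3 = 0.6361; cost = 15.62%.
Preferred: weight = 1159.3/13091.3 = 0.0886; cost = 8.0114%.
Revolver drawn: weight = 3605/13091.3 = 0.2754; after-tax cost = 7.4% × (1 − 27.1%) = 5.3946%.
WACC = 0.6361 × 15.6200% + 0.0886 × 8.0114% + 0.2754 × 5.3946% = 12.1304%.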